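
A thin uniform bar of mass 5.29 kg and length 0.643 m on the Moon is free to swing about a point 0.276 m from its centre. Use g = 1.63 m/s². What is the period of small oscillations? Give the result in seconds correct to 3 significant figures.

For a physical pendulum T = 2π√(I/(mgd)), with d = 0.2760 m from pivot to centre of mass.
I_cm = mL²/12 = 5.29 × 0.643²/12 = 0.1823 kg·m²; I = I_cm + md² = 0.1823 + 5.29 × 0.2760² = 0.5852 kg·m².
T = 2π√(0.5852/(5.29 × 1.63 × 0.2760)) = 3.12 s.

3.12 s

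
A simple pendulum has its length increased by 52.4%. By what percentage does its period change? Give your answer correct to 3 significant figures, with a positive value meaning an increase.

T ∝ √L, so T'/T = √(1.524) = 1.235.
Percentage change in T = (1.235 − 1) × 100% = 23.5%.

23.5%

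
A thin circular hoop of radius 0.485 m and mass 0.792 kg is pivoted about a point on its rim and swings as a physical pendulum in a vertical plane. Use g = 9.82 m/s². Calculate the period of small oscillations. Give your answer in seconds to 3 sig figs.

1.97 s

I_cm = mr² = 0.1863 kg·m². The pivot is at distance d = 0.485 m from the centre of mass.
By the parallel-axis theorem, I = I_cm + md² = 0.1863 + 0.1863 = 0.3726 kg·m².
T = 2π√(I/(mgd)) = 2π√(0.3726/(0.792 × 9.82 × 0.485)) = 1.97 s.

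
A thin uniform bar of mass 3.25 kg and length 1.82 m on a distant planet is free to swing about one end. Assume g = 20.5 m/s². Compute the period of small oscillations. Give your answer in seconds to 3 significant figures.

1.53 s

For a physical pendulum T = 2π√(I/(mgd)), with d = 0.9100 m from pivot to centre of mass.
I_cm = mL²/12 = 3.25 × 1.82²/12 = 0.8971 kg·m²; I = I_cm + md² = 0.8971 + 3.25 × 0.9100² = 3.588 kg·m².
T = 2π√(3.588/(3.25 × 20.5 × 0.9100)) = 1.53 s.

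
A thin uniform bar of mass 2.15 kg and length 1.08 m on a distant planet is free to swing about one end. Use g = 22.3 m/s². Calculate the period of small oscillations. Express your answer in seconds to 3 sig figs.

1.13 s

For a physical pendulum T = 2π√(I/(mgd)), with d = 0.5400 m from pivot to centre of mass.
I_cm = mL²/12 = 2.15 × 1.08²/12 = 0.2090 kg·m²; I = I_cm + md² = 0.2090 + 2.15 × 0.5400² = 0.8359 kg·m².
T = 2π√(0.8359/(2.15 × 22.3 × 0.5400)) = 1.13 s.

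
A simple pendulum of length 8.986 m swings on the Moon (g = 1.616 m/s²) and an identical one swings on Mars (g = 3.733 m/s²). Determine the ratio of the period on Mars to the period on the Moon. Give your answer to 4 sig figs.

0.6579

T ∝ 1/√g, so T₂/T₁ = √(g₁/g₂) = √(1.616/3.733) = 0.6579.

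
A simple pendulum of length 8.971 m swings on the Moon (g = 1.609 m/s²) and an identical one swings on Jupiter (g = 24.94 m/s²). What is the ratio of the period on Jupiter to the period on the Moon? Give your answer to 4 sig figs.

T ∝ 1/√g, so T₂/T₁ = √(g₁/g₂) = √(1.609/24.94) = 0.2540.

0.2540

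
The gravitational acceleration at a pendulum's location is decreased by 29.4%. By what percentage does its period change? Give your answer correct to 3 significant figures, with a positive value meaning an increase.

19.0%

T ∝ 1/√g, so T'/T = 1/√(0.7060) = 1.190.
Percentage change in T = (1.190 − 1) × 100% = 19.0%.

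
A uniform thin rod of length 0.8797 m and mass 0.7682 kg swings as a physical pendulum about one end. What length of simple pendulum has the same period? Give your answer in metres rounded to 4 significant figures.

0.5865 m

The equivalent simple-pendulum length is L_eq = I/(md), where I is about the pivot and d = 0.43985 m.
I_cm = (1/12)mL² = 0.049541 kg·m², so I = I_cm + md² = 0.049541 + 0.14862 = 0.19816 kg·m².
L_eq = 0.19816/(0.7682 × 0.43985) = 0.5865 m.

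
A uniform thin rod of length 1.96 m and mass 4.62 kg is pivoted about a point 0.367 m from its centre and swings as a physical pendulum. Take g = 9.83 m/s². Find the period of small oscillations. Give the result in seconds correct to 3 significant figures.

For a physical pendulum T = 2π√(I/(mgd)), with d = 0.3670 m from pivot to centre of mass.
I_cm = mL²/12 = 4.62 × 1.96²/12 = 1.479 kg·m²; I = I_cm + md² = 1.479 + 4.62 × 0.3670² = 2.101 kg·m².
T = 2π√(2.101/(4.62 × 9.83 × 0.3670)) = 2.23 s.

2.23 s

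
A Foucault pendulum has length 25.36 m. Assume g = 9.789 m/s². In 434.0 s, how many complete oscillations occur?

T = 2π√(L/g) = 2π√(25.36/9.789) = 10.113 s.
Number of complete oscillations = ⌊434.0/10.113⌋ = ⌊42.915⌋ = 42.

42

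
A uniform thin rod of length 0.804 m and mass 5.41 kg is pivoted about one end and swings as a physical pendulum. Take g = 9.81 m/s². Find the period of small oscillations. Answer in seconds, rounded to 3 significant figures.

For a physical pendulum T = 2π√(I/(mgd)), with d = 0.4020 m from pivot to centre of mass.
I_cm = mL²/12 = 5.41 × 0.804²/12 = 0.2914 kg·m²; I = I_cm + md² = 0.2914 + 5.41 × 0.4020² = 1.166 kg·m².
T = 2π√(1.166/(5.41 × 9.81 × 0.4020)) = 1.47 s.

1.47 s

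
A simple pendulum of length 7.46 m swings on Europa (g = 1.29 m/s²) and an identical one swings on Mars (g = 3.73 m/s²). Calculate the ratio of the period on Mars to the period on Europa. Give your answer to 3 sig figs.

T ∝ 1/√g, so T₂/T₁ = √(g₁/g₂) = √(1.29/3.73) = 0.588.

0.588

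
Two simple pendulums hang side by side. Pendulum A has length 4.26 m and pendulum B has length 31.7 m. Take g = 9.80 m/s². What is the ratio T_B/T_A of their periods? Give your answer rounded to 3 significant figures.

2.73

T ∝ √L, so T_B/T_A = √(L_B/L_A) = √(31.7/4.26) = 2.73.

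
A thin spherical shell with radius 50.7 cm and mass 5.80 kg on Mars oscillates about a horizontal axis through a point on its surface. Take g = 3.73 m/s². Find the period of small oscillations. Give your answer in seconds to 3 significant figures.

I_cm = (2/3)mr² = 0.9939 kg·m². The pivot is at distance d = 0.507 m from the centre of mass.
By the parallel-axis theorem, I = I_cm + md² = 0.9939 + 1.491 = 2.485 kg·m².
T = 2π√(I/(mgd)) = 2π√(2.485/(5.80 × 3.73 × 0.507)) = 2.99 s.

2.99 s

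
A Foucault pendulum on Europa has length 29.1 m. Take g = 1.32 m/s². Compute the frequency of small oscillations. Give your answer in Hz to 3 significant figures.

0.0339 Hz

T = 2π√(L/g) = 2π√(29.1/1.32) = 29.50 s, so f = 1/T = 0.0339 Hz.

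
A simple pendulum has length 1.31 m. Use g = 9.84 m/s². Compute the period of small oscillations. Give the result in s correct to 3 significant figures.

2.29 s

T = 2π√(L/g) = 2π√(1.31/9.84) = 2π × 0.3649 = 2.29 s.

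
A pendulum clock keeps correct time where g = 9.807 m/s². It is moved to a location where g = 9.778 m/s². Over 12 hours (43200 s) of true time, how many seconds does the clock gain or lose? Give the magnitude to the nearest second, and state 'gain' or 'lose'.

The clock's period scales as T ∝ 1/√g, so T'/T = √(9.807/9.778) = 1.00148.
In 43200 s of true time the clock registers 43200/1.00148 = 43136.1 s, so it loses 64 s.

lose 64 s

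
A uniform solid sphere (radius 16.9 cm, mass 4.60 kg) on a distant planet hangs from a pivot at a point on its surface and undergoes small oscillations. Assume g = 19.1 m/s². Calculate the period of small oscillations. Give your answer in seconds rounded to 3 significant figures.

I_cm = (2/5)mr² = 0.05255 kg·m². The pivot is at distance d = 0.169 m from the centre of mass.
By the parallel-axis theorem, I = I_cm + md² = 0.05255 + 0.1314 = 0.1839 kg·m².
T = 2π√(I/(mgd)) = 2π√(0.1839/(4.60 × 19.1 × 0.169)) = 0.699 s.

0.699 s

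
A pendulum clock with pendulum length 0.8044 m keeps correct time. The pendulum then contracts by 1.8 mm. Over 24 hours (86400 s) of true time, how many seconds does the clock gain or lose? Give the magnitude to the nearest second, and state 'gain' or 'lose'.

gain 97 s

T ∝ √L, so T'/T = √(0.80260/0.8044) = 0.998881.
In 86400 s of true time the clock registers 86400/0.998881 = 86496.8 s, so it gains 97 s.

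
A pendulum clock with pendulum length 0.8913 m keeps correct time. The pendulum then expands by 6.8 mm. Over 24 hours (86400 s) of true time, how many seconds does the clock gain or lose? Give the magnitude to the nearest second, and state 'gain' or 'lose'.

lose 328 s

T ∝ √L, so T'/T = √(0.89810/0.8913) = 1.00381.
In 86400 s of true time the clock registers 86400/1.00381 = 86072.3 s, so it loses 328 s.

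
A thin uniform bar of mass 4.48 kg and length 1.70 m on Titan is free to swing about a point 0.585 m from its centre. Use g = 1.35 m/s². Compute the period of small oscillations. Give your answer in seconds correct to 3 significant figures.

For a physical pendulum T = 2π√(I/(mgd)), with d = 0.5850 m from pivot to centre of mass.
I_cm = mL²/12 = 4.48 × 1.70²/12 = 1.079 kg·m²; I = I_cm + md² = 1.079 + 4.48 × 0.5850² = 2.612 kg·m².
T = 2π√(2.612/(4.48 × 1.35 × 0.5850)) = 5.40 s.

5.40 s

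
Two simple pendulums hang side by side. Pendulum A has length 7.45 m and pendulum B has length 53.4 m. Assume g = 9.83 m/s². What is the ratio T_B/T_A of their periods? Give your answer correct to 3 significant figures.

2.68

T ∝ √L, so T_B/T_A = √(L_B/L_A) = √(53.4/7.45) = 2.68.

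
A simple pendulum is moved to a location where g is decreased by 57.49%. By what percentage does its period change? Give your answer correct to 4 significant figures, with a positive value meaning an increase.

53.37%

T ∝ 1/√g, so T'/T = 1/√(0.42510) = 1.5337.
Percentage change in T = (1.5337 − 1) × 100% = 53.37%.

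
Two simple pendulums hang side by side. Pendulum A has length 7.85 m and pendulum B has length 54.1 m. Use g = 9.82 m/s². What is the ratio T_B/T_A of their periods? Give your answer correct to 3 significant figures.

2.63

T ∝ √L, so T_B/T_A = √(L_B/L_A) = √(54.1/7.85) = 2.63.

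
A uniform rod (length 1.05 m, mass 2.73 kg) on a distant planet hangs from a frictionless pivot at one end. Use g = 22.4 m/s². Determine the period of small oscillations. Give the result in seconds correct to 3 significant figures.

For a physical pendulum T = 2π√(I/(mgd)), with d = 0.5250 m from pivot to centre of mass.
I_cm = mL²/12 = 2.73 × 1.05²/12 = 0.2508 kg·m²; I = I_cm + md² = 0.2508 + 2.73 × 0.5250² = 1.003 kg·m².
T = 2π√(1.003/(2.73 × 22.4 × 0.5250)) = 1.11 s.

1.11 s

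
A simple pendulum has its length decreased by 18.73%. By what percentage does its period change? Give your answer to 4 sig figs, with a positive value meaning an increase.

T ∝ √L, so T'/T = √(0.81270) = 0.90150.
Percentage change in T = (0.90150 − 1) × 100% = -9.850%.

-9.850%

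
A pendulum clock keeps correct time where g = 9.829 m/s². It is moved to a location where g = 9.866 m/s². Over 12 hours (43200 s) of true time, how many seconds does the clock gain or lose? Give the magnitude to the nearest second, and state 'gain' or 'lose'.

The clock's period scales as T ∝ 1/√g, so T'/T = √(9.829/9.866) = 0.998123.
In 43200 s of true time the clock registers 43200/0.998123 = 43281.2 s, so it gains 81 s.

gain 81 s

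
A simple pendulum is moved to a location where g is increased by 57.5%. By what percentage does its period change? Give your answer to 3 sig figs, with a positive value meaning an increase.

T ∝ 1/√g, so T'/T = 1/√(1.575) = 0.7968.
Percentage change in T = (0.7968 − 1) × 100% = -20.3%.

-20.3%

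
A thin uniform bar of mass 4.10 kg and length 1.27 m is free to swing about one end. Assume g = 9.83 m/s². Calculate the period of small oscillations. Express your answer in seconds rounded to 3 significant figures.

1.84 s

For a physical pendulum T = 2π√(I/(mgd)), with d = 0.6350 m from pivot to centre of mass.
I_cm = mL²/12 = 4.10 × 1.27²/12 = 0.5511 kg·m²; I = I_cm + md² = 0.5511 + 4.10 × 0.6350² = 2.204 kg·m².
T = 2π√(2.204/(4.10 × 9.83 × 0.6350)) = 1.84 s.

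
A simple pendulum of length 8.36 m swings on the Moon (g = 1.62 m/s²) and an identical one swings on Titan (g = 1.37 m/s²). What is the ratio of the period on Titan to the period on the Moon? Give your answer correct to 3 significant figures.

T ∝ 1/√g, so T₂/T₁ = √(g₁/g₂) = √(1.62/1.37) = 1.09.

1.09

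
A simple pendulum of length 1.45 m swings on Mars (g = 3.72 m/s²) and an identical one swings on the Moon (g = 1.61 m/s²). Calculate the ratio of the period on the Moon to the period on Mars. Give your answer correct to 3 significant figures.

1.52

T ∝ 1/√g, so T₂/T₁ = √(g₁/g₂) = √(3.72/1.61) = 1.52.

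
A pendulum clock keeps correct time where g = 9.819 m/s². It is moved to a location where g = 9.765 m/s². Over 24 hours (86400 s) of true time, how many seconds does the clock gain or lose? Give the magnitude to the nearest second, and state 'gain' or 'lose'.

lose 238 s

The clock's period scales as T ∝ 1/√g, so T'/T = √(9.819/9.765) = 1.00276.
In 86400 s of true time the clock registers 86400/1.00276 = 86162.1 s, so it loses 238 s.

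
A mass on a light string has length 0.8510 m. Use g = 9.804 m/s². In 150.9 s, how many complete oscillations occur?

81

T = 2π√(L/g) = 2π√(0.8510/9.804) = 1.8512 s.
Number of complete oscillations = ⌊150.9/1.8512⌋ = ⌊81.517⌋ = 81.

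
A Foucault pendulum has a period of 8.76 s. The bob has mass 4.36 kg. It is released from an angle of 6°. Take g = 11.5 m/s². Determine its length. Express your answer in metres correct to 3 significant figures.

22.4 m

From T = 2π√(L/g), L = gT²/(4π²) = 11.5 × 8.760²/(4π²) = 22.4 m.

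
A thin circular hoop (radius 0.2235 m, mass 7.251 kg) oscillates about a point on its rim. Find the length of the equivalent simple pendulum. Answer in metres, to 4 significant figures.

The equivalent simple-pendulum length is L_eq = I/(md), where I is about the pivot and d = 0.22350 m.
I_cm = mR² = 0.36220 kg·m², so I = I_cm + md² = 0.36220 + 0.36220 = 0.72441 kg·m².
L_eq = 0.72441/(7.251 × 0.22350) = 0.4470 m.

0.4470 m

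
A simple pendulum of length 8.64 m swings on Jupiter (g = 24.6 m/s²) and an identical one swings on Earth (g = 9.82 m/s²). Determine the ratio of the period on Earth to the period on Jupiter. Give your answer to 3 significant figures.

1.58

T ∝ 1/√g, so T₂/T₁ = √(g₁/g₂) = √(24.6/9.82) = 1.58.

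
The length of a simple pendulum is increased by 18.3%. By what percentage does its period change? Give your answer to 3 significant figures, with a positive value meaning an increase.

T ∝ √L, so T'/T = √(1.183) = 1.088.
Percentage change in T = (1.088 − 1) × 100% = 8.77%.

8.77%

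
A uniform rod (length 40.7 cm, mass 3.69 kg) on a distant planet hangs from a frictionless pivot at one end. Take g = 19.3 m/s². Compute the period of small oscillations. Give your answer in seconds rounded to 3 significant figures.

For a physical pendulum T = 2π√(I/(mgd)), with d = 0.2035 m from pivot to centre of mass.
I_cm = mL²/12 = 3.69 × 0.407²/12 = 0.05094 kg·m²; I = I_cm + md² = 0.05094 + 3.69 × 0.2035² = 0.2037 kg·m².
T = 2π√(0.2037/(3.69 × 19.3 × 0.2035)) = 0.745 s.

0.745 s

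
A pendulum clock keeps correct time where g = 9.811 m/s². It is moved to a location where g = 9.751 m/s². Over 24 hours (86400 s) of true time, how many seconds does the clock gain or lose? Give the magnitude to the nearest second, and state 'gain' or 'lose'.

The clock's period scales as T ∝ 1/√g, so T'/T = √(9.811/9.751) = 1.00307.
In 86400 s of true time the clock registers 86400/1.00307 = 86135.4 s, so it loses 265 s.

lose 265 s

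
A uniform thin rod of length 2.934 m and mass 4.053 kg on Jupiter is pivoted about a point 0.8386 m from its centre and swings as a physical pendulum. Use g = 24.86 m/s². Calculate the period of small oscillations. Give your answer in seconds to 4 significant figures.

1.640 s

For a physical pendulum T = 2π√(I/(mgd)), with d = 0.83860 m from pivot to centre of mass.
I_cm = mL²/12 = 4.053 × 2.934²/12 = 2.9075 kg·m²; I = I_cm + md² = 2.9075 + 4.053 × 0.83860² = 5.7577 kg·m².
T = 2π√(5.7577/(4.053 × 24.86 × 0.83860)) = 1.640 s.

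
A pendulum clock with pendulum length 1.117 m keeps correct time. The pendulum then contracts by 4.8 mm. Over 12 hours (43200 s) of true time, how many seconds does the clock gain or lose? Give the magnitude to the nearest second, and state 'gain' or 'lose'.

T ∝ √L, so T'/T = √(1.11220/1.117) = 0.997849.
In 43200 s of true time the clock registers 43200/0.997849 = 43293.1 s, so it gains 93 s.

gain 93 s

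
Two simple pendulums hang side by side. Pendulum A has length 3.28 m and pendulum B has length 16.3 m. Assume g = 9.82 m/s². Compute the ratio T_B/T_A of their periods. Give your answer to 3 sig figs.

2.23

T ∝ √L, so T_B/T_A = √(L_B/L_A) = √(16.3/3.28) = 2.23.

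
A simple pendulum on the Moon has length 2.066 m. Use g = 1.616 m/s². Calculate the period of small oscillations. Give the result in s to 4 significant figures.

7.104 s

T = 2π√(L/g) = 2π√(2.066/1.616) = 2π × 1.1307 = 7.104 s.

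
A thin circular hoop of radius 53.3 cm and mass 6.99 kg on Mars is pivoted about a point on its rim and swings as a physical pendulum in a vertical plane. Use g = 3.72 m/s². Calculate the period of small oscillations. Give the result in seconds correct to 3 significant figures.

3.36 s

I_cm = mr² = 1.986 kg·m². The pivot is at distance d = 0.533 m from the centre of mass.
By the parallel-axis theorem, I = I_cm + md² = 1.986 + 1.986 = 3.972 kg·m².
T = 2π√(I/(mgd)) = 2π√(3.972/(6.99 × 3.72 × 0.533)) = 3.36 s.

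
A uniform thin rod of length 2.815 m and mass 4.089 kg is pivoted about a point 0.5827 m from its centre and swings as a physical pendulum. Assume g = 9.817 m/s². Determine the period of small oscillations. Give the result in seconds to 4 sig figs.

For a physical pendulum T = 2π√(I/(mgd)), with d = 0.58270 m from pivot to centre of mass.
I_cm = mL²/12 = 4.089 × 2.815²/12 = 2.7002 kg·m²; I = I_cm + md² = 2.7002 + 4.089 × 0.58270² = 4.0886 kg·m².
T = 2π√(4.0886/(4.089 × 9.817 × 0.58270)) = 2.627 s.

2.627 s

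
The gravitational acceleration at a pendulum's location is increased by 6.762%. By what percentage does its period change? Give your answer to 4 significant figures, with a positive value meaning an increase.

-3.219%

T ∝ 1/√g, so T'/T = 1/√(1.0676) = 0.96781.
Percentage change in T = (0.96781 − 1) × 100% = -3.219%.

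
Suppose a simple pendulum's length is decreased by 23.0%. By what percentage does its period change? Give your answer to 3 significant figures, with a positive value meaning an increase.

-12.3%

T ∝ √L, so T'/T = √(0.7700) = 0.8775.
Percentage change in T = (0.8775 − 1) × 100% = -12.3%.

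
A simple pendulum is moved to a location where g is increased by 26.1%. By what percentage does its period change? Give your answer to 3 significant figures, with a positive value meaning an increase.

-10.9%

T ∝ 1/√g, so T'/T = 1/√(1.261) = 0.8905.
Percentage change in T = (0.8905 − 1) × 100% = -10.9%.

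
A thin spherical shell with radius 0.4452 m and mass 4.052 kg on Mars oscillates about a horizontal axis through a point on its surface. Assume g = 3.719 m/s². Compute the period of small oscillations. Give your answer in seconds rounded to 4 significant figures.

I_cm = (2/3)mr² = 0.53541 kg·m². The pivot is at distance d = 0.4452 m from the centre of mass.
By the parallel-axis theorem, I = I_cm + md² = 0.53541 + 0.80312 = 1.3385 kg·m².
T = 2π√(I/(mgd)) = 2π√(1.3385/(4.052 × 3.719 × 0.4452)) = 2.807 s.

2.807 s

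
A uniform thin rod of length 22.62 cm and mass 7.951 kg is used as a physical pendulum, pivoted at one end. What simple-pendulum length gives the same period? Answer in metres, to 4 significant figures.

The equivalent simple-pendulum length is L_eq = I/(md), where I is about the pivot and d = 0.11310 m.
I_cm = (1/12)mL² = 0.033902 kg·m², so I = I_cm + md² = 0.033902 + 0.10171 = 0.13561 kg·m².
L_eq = 0.13561/(7.951 × 0.11310) = 0.1508 m.

0.1508 m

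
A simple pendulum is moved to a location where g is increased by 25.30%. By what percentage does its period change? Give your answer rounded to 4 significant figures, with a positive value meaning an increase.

T ∝ 1/√g, so T'/T = 1/√(1.2530) = 0.89336.
Percentage change in T = (0.89336 − 1) × 100% = -10.66%.

-10.66%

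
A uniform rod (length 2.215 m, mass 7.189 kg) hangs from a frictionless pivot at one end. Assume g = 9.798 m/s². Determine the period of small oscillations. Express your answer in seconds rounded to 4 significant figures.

For a physical pendulum T = 2π√(I/(mgd)), with d = 1.1075 m from pivot to centre of mass.
I_cm = mL²/12 = 7.189 × 2.215²/12 = 2.9392 kg·m²; I = I_cm + md² = 2.9392 + 7.189 × 1.1075² = 11.757 kg·m².
T = 2π√(11.757/(7.189 × 9.798 × 1.1075)) = 2.439 s.

2.439 s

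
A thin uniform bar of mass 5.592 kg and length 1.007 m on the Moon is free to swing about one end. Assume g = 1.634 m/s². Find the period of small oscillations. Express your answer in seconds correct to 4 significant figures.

4.027 s

For a physical pendulum T = 2π√(I/(mgd)), with d = 0.50350 m from pivot to centre of mass.
I_cm = mL²/12 = 5.592 × 1.007²/12 = 0.47255 kg·m²; I = I_cm + md² = 0.47255 + 5.592 × 0.50350² = 1.8902 kg·m².
T = 2π√(1.8902/(5.592 × 1.634 × 0.50350)) = 4.027 s.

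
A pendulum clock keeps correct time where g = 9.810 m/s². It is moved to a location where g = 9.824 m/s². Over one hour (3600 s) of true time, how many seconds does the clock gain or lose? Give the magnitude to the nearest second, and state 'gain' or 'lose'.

The clock's period scales as T ∝ 1/√g, so T'/T = √(9.810/9.824) = 0.999287.
In 3600 s of true time the clock registers 3600/0.999287 = 3602.6 s, so it gains 3 s.

gain 3 s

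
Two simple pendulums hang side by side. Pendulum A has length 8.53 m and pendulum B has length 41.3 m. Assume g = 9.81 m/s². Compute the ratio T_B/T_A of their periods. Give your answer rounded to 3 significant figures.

T ∝ √L, so T_B/T_A = √(L_B/L_A) = √(41.3/8.53) = 2.20.

2.20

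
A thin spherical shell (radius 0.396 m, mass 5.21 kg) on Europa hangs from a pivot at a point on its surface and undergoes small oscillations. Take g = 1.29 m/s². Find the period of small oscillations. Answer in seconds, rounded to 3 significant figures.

4.49 s

I_cm = (2/3)mr² = 0.5447 kg·m². The pivot is at distance d = 0.396 m from the centre of mass.
By the parallel-axis theorem, I = I_cm + md² = 0.5447 + 0.8170 = 1.362 kg·m².
T = 2π√(I/(mgd)) = 2π√(1.362/(5.21 × 1.29 × 0.396)) = 4.49 s.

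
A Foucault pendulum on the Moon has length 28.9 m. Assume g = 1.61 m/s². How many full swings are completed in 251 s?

9

T = 2π√(L/g) = 2π√(28.9/1.61) = 26.62 s.
Number of complete oscillations = ⌊251/26.62⌋ = ⌊9.429⌋ = 9.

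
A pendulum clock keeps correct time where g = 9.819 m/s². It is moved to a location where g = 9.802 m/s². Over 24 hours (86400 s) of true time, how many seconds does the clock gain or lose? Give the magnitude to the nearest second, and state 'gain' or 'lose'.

The clock's period scales as T ∝ 1/√g, so T'/T = √(9.819/9.802) = 1.00087.
In 86400 s of true time the clock registers 86400/1.00087 = 86325.2 s, so it loses 75 s.

lose 75 s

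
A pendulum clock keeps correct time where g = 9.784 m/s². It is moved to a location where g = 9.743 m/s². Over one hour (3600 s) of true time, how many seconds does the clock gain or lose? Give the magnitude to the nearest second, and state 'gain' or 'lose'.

The clock's period scales as T ∝ 1/√g, so T'/T = √(9.784/9.743) = 1.00210.
In 3600 s of true time the clock registers 3600/1.00210 = 3592.4 s, so it loses 8 s.

lose 8 s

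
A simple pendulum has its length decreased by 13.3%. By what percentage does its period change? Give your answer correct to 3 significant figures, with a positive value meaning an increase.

-6.89%

T ∝ √L, so T'/T = √(0.8670) = 0.9311.
Percentage change in T = (0.9311 − 1) × 100% = -6.89%.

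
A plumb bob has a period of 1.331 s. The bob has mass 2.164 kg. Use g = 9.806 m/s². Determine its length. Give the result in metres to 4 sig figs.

0.4400 m

From T = 2π√(L/g), L = gT²/(4π²) = 9.806 × 1.3310²/(4π²) = 0.4400 m.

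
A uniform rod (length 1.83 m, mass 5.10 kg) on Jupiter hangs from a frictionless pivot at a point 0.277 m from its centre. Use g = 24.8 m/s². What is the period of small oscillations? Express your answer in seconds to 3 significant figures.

1.43 s

For a physical pendulum T = 2π√(I/(mgd)), with d = 0.2770 m from pivot to centre of mass.
I_cm = mL²/12 = 5.10 × 1.83²/12 = 1.423 kg·m²; I = I_cm + md² = 1.423 + 5.10 × 0.2770² = 1.815 kg·m².
T = 2π√(1.815/(5.10 × 24.8 × 0.2770)) = 1.43 s.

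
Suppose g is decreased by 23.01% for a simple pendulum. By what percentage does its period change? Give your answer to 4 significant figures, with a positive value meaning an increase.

T ∝ 1/√g, so T'/T = 1/√(0.76990) = 1.1397.
Percentage change in T = (1.1397 − 1) × 100% = 13.97%.

13.97%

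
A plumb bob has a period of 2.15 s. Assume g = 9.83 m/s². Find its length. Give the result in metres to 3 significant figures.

From T = 2π√(L/g), L = gT²/(4π²) = 9.83 × 2.150²/(4π²) = 1.15 m.

1.15 m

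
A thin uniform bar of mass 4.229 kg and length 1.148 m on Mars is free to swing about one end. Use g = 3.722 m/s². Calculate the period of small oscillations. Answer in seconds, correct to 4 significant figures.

2.849 s

For a physical pendulum T = 2π√(I/(mgd)), with d = 0.57400 m from pivot to centre of mass.
I_cm = mL²/12 = 4.229 × 1.148²/12 = 0.46445 kg·m²; I = I_cm + md² = 0.46445 + 4.229 × 0.57400² = 1.8578 kg·m².
T = 2π√(1.8578/(4.229 × 3.722 × 0.57400)) = 2.849 s.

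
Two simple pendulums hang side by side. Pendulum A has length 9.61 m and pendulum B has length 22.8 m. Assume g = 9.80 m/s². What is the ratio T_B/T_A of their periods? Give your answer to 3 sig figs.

1.54

T ∝ √L, so T_B/T_A = √(L_B/L_A) = √(22.8/9.61) = 1.54.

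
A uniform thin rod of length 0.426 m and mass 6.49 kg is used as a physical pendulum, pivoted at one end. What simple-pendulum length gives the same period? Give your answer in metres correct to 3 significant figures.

The equivalent simple-pendulum length is L_eq = I/(md), where I is about the pivot and d = 0.2130 m.
I_cm = (1/12)mL² = 0.09815 kg·m², so I = I_cm + md² = 0.09815 + 0.2944 = 0.3926 kg·m².
L_eq = 0.3926/(6.49 × 0.2130) = 0.284 m.

0.284 m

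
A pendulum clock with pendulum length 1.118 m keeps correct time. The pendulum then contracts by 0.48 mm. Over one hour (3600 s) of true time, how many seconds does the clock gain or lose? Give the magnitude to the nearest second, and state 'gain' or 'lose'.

gain 1 s

T ∝ √L, so T'/T = √(1.11752/1.118) = 0.999785.
In 3600 s of true time the clock registers 3600/0.999785 = 3600.8 s, so it gains 1 s.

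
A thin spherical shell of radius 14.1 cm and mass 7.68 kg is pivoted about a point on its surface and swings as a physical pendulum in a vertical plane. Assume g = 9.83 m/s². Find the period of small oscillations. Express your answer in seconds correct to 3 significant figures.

0.971 s

I_cm = (2/3)mr² = 0.1018 kg·m². The pivot is at distance d = 0.141 m from the centre of mass.
By the parallel-axis theorem, I = I_cm + md² = 0.1018 + 0.1527 = 0.2545 kg·m².
T = 2π√(I/(mgd)) = 2π√(0.2545/(7.68 × 9.83 × 0.141)) = 0.971 s.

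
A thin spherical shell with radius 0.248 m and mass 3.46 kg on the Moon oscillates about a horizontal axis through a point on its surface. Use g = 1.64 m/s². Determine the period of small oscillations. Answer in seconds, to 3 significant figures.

3.15 s

I_cm = (2/3)mr² = 0.1419 kg·m². The pivot is at distance d = 0.248 m from the centre of mass.
By the parallel-axis theorem, I = I_cm + md² = 0.1419 + 0.2128 = 0.3547 kg·m².
T = 2π√(I/(mgd)) = 2π√(0.3547/(3.46 × 1.64 × 0.248)) = 3.15 s.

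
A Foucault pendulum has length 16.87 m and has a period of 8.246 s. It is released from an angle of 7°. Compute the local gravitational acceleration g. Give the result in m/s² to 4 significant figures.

9.795 m/s²

From T = 2π√(L/g), g = 4π²L/T² = 4π² × 16.87/8.2460² = 9.795 m/s².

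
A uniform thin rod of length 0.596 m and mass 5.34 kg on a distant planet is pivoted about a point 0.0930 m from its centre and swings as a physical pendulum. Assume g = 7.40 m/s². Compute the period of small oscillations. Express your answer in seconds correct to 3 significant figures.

For a physical pendulum T = 2π√(I/(mgd)), with d = 0.09300 m from pivot to centre of mass.
I_cm = mL²/12 = 5.34 × 0.596²/12 = 0.1581 kg·m²; I = I_cm + md² = 0.1581 + 5.34 × 0.09300² = 0.2043 kg·m².
T = 2π√(0.2043/(5.34 × 7.40 × 0.09300)) = 1.48 s.

1.48 s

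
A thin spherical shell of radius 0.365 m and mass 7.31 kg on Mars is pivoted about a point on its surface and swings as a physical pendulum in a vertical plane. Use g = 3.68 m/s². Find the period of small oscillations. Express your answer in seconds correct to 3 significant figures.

I_cm = (2/3)mr² = 0.6492 kg·m². The pivot is at distance d = 0.365 m from the centre of mass.
By the parallel-axis theorem, I = I_cm + md² = 0.6492 + 0.9739 = 1.623 kg·m².
T = 2π√(I/(mgd)) = 2π√(1.623/(7.31 × 3.68 × 0.365)) = 2.55 s.

2.55 s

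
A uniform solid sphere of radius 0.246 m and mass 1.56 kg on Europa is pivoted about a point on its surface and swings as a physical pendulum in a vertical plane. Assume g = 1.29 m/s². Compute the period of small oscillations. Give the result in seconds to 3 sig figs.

3.25 s

I_cm = (2/5)mr² = 0.03776 kg·m². The pivot is at distance d = 0.246 m from the centre of mass.
By the parallel-axis theorem, I = I_cm + md² = 0.03776 + 0.09440 = 0.1322 kg·m².
T = 2π√(I/(mgd)) = 2π√(0.1322/(1.56 × 1.29 × 0.246)) = 3.25 s.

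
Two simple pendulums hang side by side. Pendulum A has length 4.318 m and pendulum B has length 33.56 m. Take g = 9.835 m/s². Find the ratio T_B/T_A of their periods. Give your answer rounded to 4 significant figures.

T ∝ √L, so T_B/T_A = √(L_B/L_A) = √(33.56/4.318) = 2.788.

2.788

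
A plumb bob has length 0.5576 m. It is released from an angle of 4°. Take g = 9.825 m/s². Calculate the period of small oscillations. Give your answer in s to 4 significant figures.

1.497 s

T = 2π√(L/g) = 2π√(0.5576/9.825) = 2π × 0.23823 = 1.497 s.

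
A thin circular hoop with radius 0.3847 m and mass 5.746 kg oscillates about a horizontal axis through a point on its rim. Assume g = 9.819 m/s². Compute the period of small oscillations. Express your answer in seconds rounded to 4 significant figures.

1.759 s

I_cm = mr² = 0.85037 kg·m². The pivot is at distance d = 0.3847 m from the centre of mass.
By the parallel-axis theorem, I = I_cm + md² = 0.85037 + 0.85037 = 1.7007 kg·m².
T = 2π√(I/(mgd)) = 2π√(1.7007/(5.746 × 9.819 × 0.3847)) = 1.759 s.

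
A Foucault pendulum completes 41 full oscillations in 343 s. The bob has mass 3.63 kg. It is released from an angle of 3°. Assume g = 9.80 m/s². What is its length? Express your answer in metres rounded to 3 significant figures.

17.4 m

T = 343/41 = 8.366 s.
From T = 2π√(L/g), L = gT²/(4π²) = 9.80 × 8.366²/(4π²) = 17.4 m.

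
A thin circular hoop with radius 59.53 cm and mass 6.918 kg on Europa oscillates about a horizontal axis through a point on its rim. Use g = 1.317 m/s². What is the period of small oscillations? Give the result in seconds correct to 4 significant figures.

I_cm = mr² = 2.4516 kg·m². The pivot is at distance d = 0.5953 m from the centre of mass.
By the parallel-axis theorem, I = I_cm + md² = 2.4516 + 2.4516 = 4.9032 kg·m².
T = 2π√(I/(mgd)) = 2π√(4.9032/(6.918 × 1.317 × 0.5953)) = 5.974 s.

5.974 s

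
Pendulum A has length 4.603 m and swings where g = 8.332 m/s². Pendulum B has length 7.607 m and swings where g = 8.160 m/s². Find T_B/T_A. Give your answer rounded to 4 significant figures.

T = 2π√(L/g), so T_B/T_A = √((L_B/g_B)/(L_A/g_A)) = √((7.607/8.160)/(4.603/8.332)) = 1.299.

1.299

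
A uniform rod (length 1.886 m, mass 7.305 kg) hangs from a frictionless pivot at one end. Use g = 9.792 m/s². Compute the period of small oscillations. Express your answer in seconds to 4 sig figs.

For a physical pendulum T = 2π√(I/(mgd)), with d = 0.94300 m from pivot to centre of mass.
I_cm = mL²/12 = 7.305 × 1.886²/12 = 2.1653 kg·m²; I = I_cm + md² = 2.1653 + 7.305 × 0.94300² = 8.6613 kg·m².
T = 2π√(8.6613/(7.305 × 9.792 × 0.94300)) = 2.251 s.

2.251 s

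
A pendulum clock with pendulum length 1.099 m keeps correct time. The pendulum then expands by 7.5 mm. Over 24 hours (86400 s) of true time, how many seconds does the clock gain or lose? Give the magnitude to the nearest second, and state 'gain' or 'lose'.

T ∝ √L, so T'/T = √(1.10650/1.099) = 1.00341.
In 86400 s of true time the clock registers 86400/1.00341 = 86106.7 s, so it loses 293 s.

lose 293 s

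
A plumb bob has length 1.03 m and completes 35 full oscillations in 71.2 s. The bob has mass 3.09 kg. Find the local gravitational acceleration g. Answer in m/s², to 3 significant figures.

9.83 m/s²

T = 71.2/35 = 2.034 s.
From T = 2π√(L/g), g = 4π²L/T² = 4π² × 1.03/2.034² = 9.83 m/s².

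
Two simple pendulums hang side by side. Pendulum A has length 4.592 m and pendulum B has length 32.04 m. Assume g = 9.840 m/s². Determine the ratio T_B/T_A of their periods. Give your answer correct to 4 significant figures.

2.641

T ∝ √L, so T_B/T_A = √(L_B/L_A) = √(32.04/4.592) = 2.641.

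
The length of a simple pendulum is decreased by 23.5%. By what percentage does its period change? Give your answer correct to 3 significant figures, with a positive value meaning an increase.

T ∝ √L, so T'/T = √(0.7650) = 0.8746.
Percentage change in T = (0.8746 − 1) × 100% = -12.5%.

-12.5%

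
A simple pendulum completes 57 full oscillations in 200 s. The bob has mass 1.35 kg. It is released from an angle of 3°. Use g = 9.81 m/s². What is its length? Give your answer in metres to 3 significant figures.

3.06 m

T = 200/57 = 3.509 s.
From T = 2π√(L/g), L = gT²/(4π²) = 9.81 × 3.509²/(4π²) = 3.06 m.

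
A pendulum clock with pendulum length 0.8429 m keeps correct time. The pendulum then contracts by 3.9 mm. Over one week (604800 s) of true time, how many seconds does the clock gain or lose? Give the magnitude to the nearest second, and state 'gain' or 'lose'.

gain 1404 s

T ∝ √L, so T'/T = √(0.83900/0.8429) = 0.997684.
In 604800 s of true time the clock registers 604800/0.997684 = 606204.0 s, so it gains 1404 s.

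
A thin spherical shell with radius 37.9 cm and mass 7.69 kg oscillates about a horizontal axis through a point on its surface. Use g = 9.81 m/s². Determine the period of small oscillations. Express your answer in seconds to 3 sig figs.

1.59 s

I_cm = (2/3)mr² = 0.7364 kg·m². The pivot is at distance d = 0.379 m from the centre of mass.
By the parallel-axis theorem, I = I_cm + md² = 0.7364 + 1.105 = 1.841 kg·m².
T = 2π√(I/(mgd)) = 2π√(1.841/(7.69 × 9.81 × 0.379)) = 1.59 s.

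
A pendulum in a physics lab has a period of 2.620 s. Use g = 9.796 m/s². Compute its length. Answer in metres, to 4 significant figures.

1.703 m

From T = 2π√(L/g), L = gT²/(4π²) = 9.796 × 2.6200²/(4π²) = 1.703 m.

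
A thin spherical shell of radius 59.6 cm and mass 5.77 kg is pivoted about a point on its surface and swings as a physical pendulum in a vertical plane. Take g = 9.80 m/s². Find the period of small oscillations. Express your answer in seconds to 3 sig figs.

2.00 s

I_cm = (2/3)mr² = 1.366 kg·m². The pivot is at distance d = 0.596 m from the centre of mass.
By the parallel-axis theorem, I = I_cm + md² = 1.366 + 2.050 = 3.416 kg·m².
T = 2π√(I/(mgd)) = 2π√(3.416/(5.77 × 9.80 × 0.596)) = 2.00 s.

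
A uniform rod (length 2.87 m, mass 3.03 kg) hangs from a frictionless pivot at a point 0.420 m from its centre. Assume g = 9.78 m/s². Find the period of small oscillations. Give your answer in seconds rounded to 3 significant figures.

For a physical pendulum T = 2π√(I/(mgd)), with d = 0.4200 m from pivot to centre of mass.
I_cm = mL²/12 = 3.03 × 2.87²/12 = 2.080 kg·m²; I = I_cm + md² = 2.080 + 3.03 × 0.4200² = 2.614 kg·m².
T = 2π√(2.614/(3.03 × 9.78 × 0.4200)) = 2.88 s.

2.88 s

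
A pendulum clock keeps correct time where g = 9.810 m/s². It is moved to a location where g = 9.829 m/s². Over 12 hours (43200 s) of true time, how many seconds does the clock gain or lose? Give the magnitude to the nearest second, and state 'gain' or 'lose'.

gain 42 s

The clock's period scales as T ∝ 1/√g, so T'/T = √(9.810/9.829) = 0.999033.
In 43200 s of true time the clock registers 43200/0.999033 = 43241.8 s, so it gains 42 s.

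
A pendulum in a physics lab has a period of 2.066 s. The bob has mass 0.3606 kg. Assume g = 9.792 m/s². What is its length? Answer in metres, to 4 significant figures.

1.059 m

From T = 2π√(L/g), L = gT²/(4π²) = 9.792 × 2.0660²/(4π²) = 1.059 m.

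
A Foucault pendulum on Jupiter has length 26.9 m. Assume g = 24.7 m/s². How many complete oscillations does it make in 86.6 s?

13

T = 2π√(L/g) = 2π√(26.9/24.7) = 6.557 s.
Number of complete oscillations = ⌊86.6/6.557⌋ = ⌊13.21⌋ = 13.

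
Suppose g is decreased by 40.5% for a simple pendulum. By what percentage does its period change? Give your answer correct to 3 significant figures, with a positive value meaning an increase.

T ∝ 1/√g, so T'/T = 1/√(0.5950) = 1.296.
Percentage change in T = (1.296 − 1) × 100% = 29.6%.

29.6%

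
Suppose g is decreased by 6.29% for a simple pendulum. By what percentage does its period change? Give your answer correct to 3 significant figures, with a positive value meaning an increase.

3.30%

T ∝ 1/√g, so T'/T = 1/√(0.9371) = 1.033.
Percentage change in T = (1.033 − 1) × 100% = 3.30%.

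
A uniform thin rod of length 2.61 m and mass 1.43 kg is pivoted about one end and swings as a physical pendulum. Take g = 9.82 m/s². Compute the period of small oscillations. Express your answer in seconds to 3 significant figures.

For a physical pendulum T = 2π√(I/(mgd)), with d = 1.305 m from pivot to centre of mass.
I_cm = mL²/12 = 1.43 × 2.61²/12 = 0.8118 kg·m²; I = I_cm + md² = 0.8118 + 1.43 × 1.305² = 3.247 kg·m².
T = 2π√(3.247/(1.43 × 9.82 × 1.305)) = 2.64 s.

2.64 s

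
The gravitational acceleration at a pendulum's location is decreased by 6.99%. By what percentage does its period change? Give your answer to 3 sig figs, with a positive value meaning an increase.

T ∝ 1/√g, so T'/T = 1/√(0.9301) = 1.037.
Percentage change in T = (1.037 − 1) × 100% = 3.69%.

3.69%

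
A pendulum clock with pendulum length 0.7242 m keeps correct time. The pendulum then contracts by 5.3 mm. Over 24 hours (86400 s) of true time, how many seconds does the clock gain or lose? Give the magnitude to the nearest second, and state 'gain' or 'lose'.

gain 318 s

T ∝ √L, so T'/T = √(0.71890/0.7242) = 0.996334.
In 86400 s of true time the clock registers 86400/0.996334 = 86717.9 s, so it gains 318 s.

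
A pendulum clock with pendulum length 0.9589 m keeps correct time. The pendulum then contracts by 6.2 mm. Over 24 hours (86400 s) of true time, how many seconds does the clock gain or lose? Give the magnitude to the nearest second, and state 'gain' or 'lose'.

gain 281 s

T ∝ √L, so T'/T = √(0.95270/0.9589) = 0.996762.
In 86400 s of true time the clock registers 86400/0.996762 = 86680.7 s, so it gains 281 s.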